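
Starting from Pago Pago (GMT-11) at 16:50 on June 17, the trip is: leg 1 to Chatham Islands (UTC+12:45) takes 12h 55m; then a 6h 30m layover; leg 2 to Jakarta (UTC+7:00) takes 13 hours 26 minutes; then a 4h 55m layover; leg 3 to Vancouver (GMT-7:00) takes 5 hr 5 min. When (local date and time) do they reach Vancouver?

15:41 on Jun 19

Convert departure to UTC: 16:50 + 11:00 = 03:50 UTC on Jun 18.
Add 12 hours 55 minutes leg 1 → 16:45 UTC.
Add 6 hours and 30 minutes layover in Chatham Islands → 23:15 UTC.
Add 13 hours and 26 minutes leg 2 → 12:41 UTC (Jun 19).
Add 4 hours 55 minutes layover in Jakarta → 17:36 UTC.
Add 5 hours and 5 minutes leg 3 → 22:41 UTC.
Vancouver is UTC−7:00, so local arrival = 22:41 − 7:00 = 15:41 on Jun 19.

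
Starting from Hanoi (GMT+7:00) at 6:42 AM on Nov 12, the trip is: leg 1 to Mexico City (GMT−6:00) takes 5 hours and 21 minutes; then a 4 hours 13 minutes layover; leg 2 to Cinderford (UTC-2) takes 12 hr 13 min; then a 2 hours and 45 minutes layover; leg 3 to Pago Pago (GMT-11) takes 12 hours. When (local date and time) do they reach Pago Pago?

1:14 AM on November 13

Convert departure to UTC: 6:42 AM − 7:00 = 11:42 PM UTC on Nov 11.
Add 5 hours 21 minutes leg 1 → 5:03 AM UTC (Nov 12).
Add 4 hours 13 minutes layover in Mexico City → 9:16 AM UTC.
Add 12 hours 13 minutes leg 2 → 9:29 PM UTC.
Add 2 hours and 45 minutes layover in Cinderford → 12:14 AM UTC (Nov 13).
Add 12 hours leg 3 → 12:14 PM UTC.
Pago Pago is UTC−11:00, so local arrival = 12:14 PM − 11:00 = 1:14 AM on Nov 13.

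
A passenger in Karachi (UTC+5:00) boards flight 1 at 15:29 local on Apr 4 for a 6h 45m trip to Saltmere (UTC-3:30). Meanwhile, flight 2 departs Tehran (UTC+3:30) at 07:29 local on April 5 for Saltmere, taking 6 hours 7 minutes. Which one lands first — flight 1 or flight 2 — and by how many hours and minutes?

Flight 1 in UTC: 15:29 − 5:00 = 10:29 on Apr 4.
+6 hours 45 minutes → arrive 17:14 UTC on Apr 4.
Flight 2 in UTC: 07:29 − 3:30 = 03:59 on Apr 5.
+6 hours 7 minutes → arrive 10:06 UTC on Apr 5.
Flight 1 lands earlier by 16 hours 52 minutes.

the first, by 16 hours 52 minutes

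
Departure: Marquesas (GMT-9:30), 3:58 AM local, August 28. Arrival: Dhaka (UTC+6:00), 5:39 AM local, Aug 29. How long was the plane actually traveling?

10 hours 11 minutes

Departure in UTC: 3:58 AM + 9:30 = 1:28 PM on Aug 28.
Arrival in UTC: 5:39 AM − 6:00 = 11:39 PM on Aug 28.
Elapsed = 11:39 PM − 1:28 PM = 10 hours 11 minutes.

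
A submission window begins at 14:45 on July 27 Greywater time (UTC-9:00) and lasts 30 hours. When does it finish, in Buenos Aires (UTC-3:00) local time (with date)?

02:45 on Jul 29

Convert start to UTC: 14:45 + 9:00 = 23:45 UTC on Jul 27.
Add 30 hours duration → 05:45 UTC (Jul 29).
Buenos Aires is UTC−3:00, so local end time = 05:45 − 3:00 = 02:45 on Jul 29.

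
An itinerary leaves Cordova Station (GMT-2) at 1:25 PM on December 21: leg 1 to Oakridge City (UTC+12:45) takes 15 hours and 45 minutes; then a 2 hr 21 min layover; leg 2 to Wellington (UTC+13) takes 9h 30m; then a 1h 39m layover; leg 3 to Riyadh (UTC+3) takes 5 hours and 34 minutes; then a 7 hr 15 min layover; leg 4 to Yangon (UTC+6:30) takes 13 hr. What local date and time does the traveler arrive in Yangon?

4:59 AM on December 24

Convert departure to UTC: 1:25 PM + 2:00 = 3:25 PM UTC on Dec 21.
Add 15 hours 45 minutes leg 1 → 7:10 AM UTC (Dec 22).
Add 2 hours and 21 minutes layover in Oakridge City → 9:31 AM UTC.
Add 9 hours and 30 minutes leg 2 → 7:01 PM UTC.
Add 1 hour and 39 minutes layover in Wellington → 8:40 PM UTC.
Add 5 hours 34 minutes leg 3 → 2:14 AM UTC (Dec 23).
Add 7 hours and 15 minutes layover in Riyadh → 9:29 AM UTC.
Add 13 hours leg 4 → 10:29 PM UTC.
Yangon is UTC+6:30, so local arrival = 10:29 PM + 6:30 = 4:59 AM on Dec 24.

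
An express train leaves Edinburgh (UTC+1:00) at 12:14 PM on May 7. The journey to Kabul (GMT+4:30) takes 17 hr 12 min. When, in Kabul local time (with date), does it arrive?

Convert departure to UTC: 12:14 PM − 1:00 = 11:14 AM UTC on May 7.
Add 17 hours and 12 minutes travel time → 4:26 AM UTC (May 8).
Kabul is UTC+4:30, so local arrival = 4:26 AM + 4:30 = 8:56 AM on May 8.

8:56 AM on May 8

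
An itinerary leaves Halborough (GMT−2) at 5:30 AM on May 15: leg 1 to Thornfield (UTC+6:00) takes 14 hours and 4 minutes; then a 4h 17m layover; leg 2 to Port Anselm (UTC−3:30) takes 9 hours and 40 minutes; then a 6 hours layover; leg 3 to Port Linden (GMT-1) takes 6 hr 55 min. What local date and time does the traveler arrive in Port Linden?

11:26 PM on May 16

Convert departure to UTC: 5:30 AM + 2:00 = 7:30 AM UTC on May 15.
Add 14 hours 4 minutes leg 1 → 9:34 PM UTC.
Add 4 hours and 17 minutes layover in Thornfield → 1:51 AM UTC (May 16).
Add 9 hours 40 minutes leg 2 → 11:31 AM UTC.
Add 6 hours layover in Port Anselm → 5:31 PM UTC.
Add 6 hours and 55 minutes leg 3 → 12:26 AM UTC (May 17).
Port Linden is UTC−1:00, so local arrival = 12:26 AM − 1:00 = 11:26 PM on May 16.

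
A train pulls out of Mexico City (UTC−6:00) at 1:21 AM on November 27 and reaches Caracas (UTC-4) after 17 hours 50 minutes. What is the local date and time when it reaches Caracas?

Caracas is 2:00 ahead of Mexico City.
After 17 hours and 50 minutes it is 7:11 PM in Mexico City.
Shift by the zone difference: 7:11 PM + 2:00 = 9:11 PM on Nov 27 in Caracas.

9:11 PM on November 27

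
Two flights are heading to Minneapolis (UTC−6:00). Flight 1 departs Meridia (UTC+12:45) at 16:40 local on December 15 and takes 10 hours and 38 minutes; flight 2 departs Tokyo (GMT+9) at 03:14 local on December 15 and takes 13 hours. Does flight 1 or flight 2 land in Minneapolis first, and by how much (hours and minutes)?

the second, by 7 hours 19 minutes

Flight 1 in UTC: 16:40 − 12:45 = 03:55 on Dec 15.
+10 hours 38 minutes → arrive 14:33 UTC on Dec 15.
Flight 2 in UTC: 03:14 − 9:00 = 18:14 on Dec 14.
+13 hours → arrive 07:14 UTC on Dec 15.
Flight 2 lands earlier by 7 hours 19 minutes.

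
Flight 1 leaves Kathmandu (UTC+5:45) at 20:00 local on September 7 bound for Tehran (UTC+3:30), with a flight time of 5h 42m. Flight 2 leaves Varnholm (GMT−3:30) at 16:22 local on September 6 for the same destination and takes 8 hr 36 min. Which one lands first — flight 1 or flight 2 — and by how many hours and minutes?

Flight 1 in UTC: 20:00 − 5:45 = 14:15 on Sep 7.
+5 hours 42 minutes → arrive 19:57 UTC on Sep 7.
Flight 2 in UTC: 16:22 + 3:30 = 19:52 on Sep 6.
+8 hours and 36 minutes → arrive 04:28 UTC on Sep 7.
Flight 2 lands earlier by 15 hours 29 minutes.

the second, by 15 hours 29 minutes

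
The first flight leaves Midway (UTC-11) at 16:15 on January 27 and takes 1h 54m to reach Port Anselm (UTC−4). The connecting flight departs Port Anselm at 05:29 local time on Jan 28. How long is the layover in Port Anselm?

Convert departure to UTC: 16:15 + 11:00 = 03:15 UTC on Jan 28.
Add 1 hour and 54 minutes flight time → 05:09 UTC.
Port Anselm is UTC−4:00, so local arrival = 05:09 − 4:00 = 01:09 on Jan 28.
Layover = 05:29 − 01:09 = 4 hours 20 minutes.

4 hours 20 minutes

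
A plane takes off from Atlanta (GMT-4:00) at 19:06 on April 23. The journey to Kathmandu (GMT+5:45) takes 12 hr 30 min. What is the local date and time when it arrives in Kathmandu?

Convert departure to UTC: 19:06 + 4:00 = 23:06 UTC on Apr 23.
Add 12 hours and 30 minutes travel time → 11:36 UTC (Apr 24).
Kathmandu is UTC+5:45, so local arrival = 11:36 + 5:45 = 17:21 on Apr 24.

17:21 on April 24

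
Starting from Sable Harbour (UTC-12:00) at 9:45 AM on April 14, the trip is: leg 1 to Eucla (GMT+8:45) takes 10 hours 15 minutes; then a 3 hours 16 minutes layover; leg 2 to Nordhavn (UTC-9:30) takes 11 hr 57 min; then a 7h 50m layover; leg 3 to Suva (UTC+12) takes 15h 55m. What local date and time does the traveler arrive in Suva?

Convert departure to UTC: 9:45 AM + 12:00 = 9:45 PM UTC on Apr 14.
Add 10 hours 15 minutes leg 1 → 8:00 AM UTC (Apr 15).
Add 3 hours and 16 minutes layover in Eucla → 11:16 AM UTC.
Add 11 hours and 57 minutes leg 2 → 11:13 PM UTC.
Add 7 hours 50 minutes layover in Nordhavn → 7:03 AM UTC (Apr 16).
Add 15 hours 55 minutes leg 3 → 10:58 PM UTC.
Suva is UTC+12:00, so local arrival = 10:58 PM + 12:00 = 10:58 AM on Apr 17.

10:58 AM on April 17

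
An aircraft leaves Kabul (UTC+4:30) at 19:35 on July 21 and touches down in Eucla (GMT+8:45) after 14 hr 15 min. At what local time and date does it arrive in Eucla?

Convert departure to UTC: 19:35 − 4:30 = 15:05 UTC on Jul 21.
Add 14 hours 15 minutes travel time → 05:20 UTC (Jul 22).
Eucla is UTC+8:45, so local arrival = 05:20 + 8:45 = 14:05 on Jul 22.

14:05 on Jul 22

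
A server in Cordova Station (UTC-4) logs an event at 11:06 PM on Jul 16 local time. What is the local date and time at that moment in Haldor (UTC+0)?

3:06 AM on Jul 17

Haldor is 4:00 ahead of Cordova Station.
Shift by the zone difference: 11:06 PM + 4:00 = 3:06 AM on Jul 17 in Haldor.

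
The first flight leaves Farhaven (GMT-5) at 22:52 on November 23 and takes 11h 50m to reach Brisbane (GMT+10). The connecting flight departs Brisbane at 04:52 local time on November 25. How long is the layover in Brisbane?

Convert departure to UTC: 22:52 + 5:00 = 03:52 UTC on Nov 24.
Add 11 hours and 50 minutes flight time → 15:42 UTC.
Brisbane is UTC+10:00, so local arrival = 15:42 + 10:00 = 01:42 on Nov 25.
Layover = 04:52 − 01:42 = 3 hours 10 minutes.

3 hours 10 minutes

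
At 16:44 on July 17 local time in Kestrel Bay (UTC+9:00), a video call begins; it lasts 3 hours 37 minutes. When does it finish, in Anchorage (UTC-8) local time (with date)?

Anchorage is 17:00 behind Kestrel Bay.
After 3 hours 37 minutes it is 20:21 in Kestrel Bay.
Shift by the zone difference: 20:21 − 17:00 = 03:21 on Jul 17 in Anchorage.

03:21 on Jul 17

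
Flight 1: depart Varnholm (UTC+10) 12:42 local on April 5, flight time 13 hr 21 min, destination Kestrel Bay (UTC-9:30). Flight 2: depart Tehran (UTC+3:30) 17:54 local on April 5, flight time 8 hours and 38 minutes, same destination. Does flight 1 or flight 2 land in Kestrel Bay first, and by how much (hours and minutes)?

Flight 1 in UTC: 12:42 − 10:00 = 02:42 on Apr 5.
+13 hours and 21 minutes → arrive 16:03 UTC on Apr 5.
Flight 2 in UTC: 17:54 − 3:30 = 14:24 on Apr 5.
+8 hours and 38 minutes → arrive 23:02 UTC on Apr 5.
Flight 1 lands earlier by 6 hours 59 minutes.

the first, by 6 hours 59 minutes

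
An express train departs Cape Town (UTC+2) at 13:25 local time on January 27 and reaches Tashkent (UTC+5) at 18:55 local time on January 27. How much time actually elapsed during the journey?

Departure in UTC: 13:25 − 2:00 = 11:25 on Jan 27.
Arrival in UTC: 18:55 − 5:00 = 13:55 on Jan 27.
Elapsed = 13:55 − 11:25 = 2 hours 30 minutes.

2 hours 30 minutes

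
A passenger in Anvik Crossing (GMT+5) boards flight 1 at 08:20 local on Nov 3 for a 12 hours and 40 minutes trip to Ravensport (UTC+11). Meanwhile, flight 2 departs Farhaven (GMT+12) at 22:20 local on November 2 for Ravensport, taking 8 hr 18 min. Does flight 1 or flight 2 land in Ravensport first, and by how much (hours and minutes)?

the second, by 21 hours 22 minutes

Flight 1 in UTC: 08:20 − 5:00 = 03:20 on Nov 3.
+12 hours 40 minutes → arrive 16:00 UTC on Nov 3.
Flight 2 in UTC: 22:20 − 12:00 = 10:20 on Nov 2.
+8 hours 18 minutes → arrive 18:38 UTC on Nov 2.
Flight 2 lands earlier by 21 hours 22 minutes.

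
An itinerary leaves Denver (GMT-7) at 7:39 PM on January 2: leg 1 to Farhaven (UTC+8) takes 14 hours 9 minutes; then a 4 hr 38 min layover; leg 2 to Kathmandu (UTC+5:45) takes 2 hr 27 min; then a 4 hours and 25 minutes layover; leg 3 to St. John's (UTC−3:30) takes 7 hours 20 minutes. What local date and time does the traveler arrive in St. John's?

Convert departure to UTC: 7:39 PM + 7:00 = 2:39 AM UTC on Jan 3.
Add 14 hours and 9 minutes leg 1 → 4:48 PM UTC.
Add 4 hours and 38 minutes layover in Farhaven → 9:26 PM UTC.
Add 2 hours and 27 minutes leg 2 → 11:53 PM UTC.
Add 4 hours and 25 minutes layover in Kathmandu → 4:18 AM UTC (Jan 4).
Add 7 hours and 20 minutes leg 3 → 11:38 AM UTC.
St. John's is UTC−3:30, so local arrival = 11:38 AM − 3:30 = 8:08 AM on Jan 4.

8:08 AM on January 4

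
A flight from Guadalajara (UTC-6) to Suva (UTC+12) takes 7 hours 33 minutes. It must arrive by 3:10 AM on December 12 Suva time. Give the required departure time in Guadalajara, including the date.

1:37 AM on December 11

Target arrival in UTC: 3:10 AM − 12:00 = 3:10 PM on Dec 11.
Subtract 7 hours and 33 minutes → departure 7:37 AM UTC on Dec 11.
Guadalajara is UTC−6:00: 7:37 AM − 6:00 = 1:37 AM on Dec 11.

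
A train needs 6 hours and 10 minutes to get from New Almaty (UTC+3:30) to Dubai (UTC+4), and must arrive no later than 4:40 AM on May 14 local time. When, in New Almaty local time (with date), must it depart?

10:00 PM on May 13

Target arrival in UTC: 4:40 AM − 4:00 = 12:40 AM on May 14.
Subtract 6 hours 10 minutes → departure 6:30 PM UTC on May 13.
New Almaty is UTC+3:30: 6:30 PM + 3:30 = 10:00 PM on May 13.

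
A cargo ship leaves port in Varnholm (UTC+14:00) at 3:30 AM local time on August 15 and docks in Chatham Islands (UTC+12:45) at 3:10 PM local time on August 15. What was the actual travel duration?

Chatham Islands is 1:15 behind Varnholm.
Clock-face elapsed time (ignoring zones) is 11 hours 40 minutes.
Actual elapsed = 11 hours 40 minutes + 1:15 = 12 hours 55 minutes.

12 hours 55 minutes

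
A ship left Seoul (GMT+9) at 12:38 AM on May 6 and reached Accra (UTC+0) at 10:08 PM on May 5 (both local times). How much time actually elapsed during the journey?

Departure in UTC: 12:38 AM − 9:00 = 3:38 PM on May 5.
Arrival is already UTC: 10:08 PM on May 5.
Elapsed = 10:08 PM − 3:38 PM = 6 hours 30 minutes.

6 hours 30 minutes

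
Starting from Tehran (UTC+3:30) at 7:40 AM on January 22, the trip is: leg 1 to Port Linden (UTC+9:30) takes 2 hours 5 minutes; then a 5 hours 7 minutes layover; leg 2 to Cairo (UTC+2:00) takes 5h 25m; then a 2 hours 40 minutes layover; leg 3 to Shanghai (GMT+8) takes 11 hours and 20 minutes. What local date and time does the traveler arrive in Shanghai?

2:47 PM on January 23

Convert departure to UTC: 7:40 AM − 3:30 = 4:10 AM UTC on Jan 22.
Add 2 hours and 5 minutes leg 1 → 6:15 AM UTC.
Add 5 hours 7 minutes layover in Port Linden → 11:22 AM UTC.
Add 5 hours and 25 minutes leg 2 → 4:47 PM UTC.
Add 2 hours and 40 minutes layover in Cairo → 7:27 PM UTC.
Add 11 hours 20 minutes leg 3 → 6:47 AM UTC (Jan 23).
Shanghai is UTC+8:00, so local arrival = 6:47 AM + 8:00 = 2:47 PM on Jan 23.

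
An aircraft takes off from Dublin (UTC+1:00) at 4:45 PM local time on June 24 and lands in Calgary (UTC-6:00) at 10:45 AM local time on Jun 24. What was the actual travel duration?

Departure in UTC: 4:45 PM − 1:00 = 3:45 PM on Jun 24.
Arrival in UTC: 10:45 AM + 6:00 = 4:45 PM on Jun 24.
Elapsed = 4:45 PM − 3:45 PM = 1 hour.

1 hour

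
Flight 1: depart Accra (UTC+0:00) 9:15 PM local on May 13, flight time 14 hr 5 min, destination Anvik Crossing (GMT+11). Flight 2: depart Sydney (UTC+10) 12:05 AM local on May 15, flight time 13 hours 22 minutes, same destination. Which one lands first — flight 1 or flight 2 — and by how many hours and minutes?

Flight 1 departs at 9:15 PM UTC (May 13).
+14 hours and 5 minutes → arrive 11:20 AM UTC on May 14.
Flight 2 in UTC: 12:05 AM − 10:00 = 2:05 PM on May 14.
+13 hours 22 minutes → arrive 3:27 AM UTC on May 15.
Flight 1 lands earlier by 16 hours 7 minutes.

the first, by 16 hours 7 minutes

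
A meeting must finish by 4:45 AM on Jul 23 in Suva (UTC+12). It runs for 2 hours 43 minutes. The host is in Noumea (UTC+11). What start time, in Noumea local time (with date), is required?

1:02 AM on July 23

Target end time in UTC: 4:45 AM − 12:00 = 4:45 PM on Jul 22.
Subtract 2 hours 43 minutes → start 2:02 PM UTC on Jul 22.
Noumea is UTC+11:00: 2:02 PM + 11:00 = 1:02 AM on Jul 23.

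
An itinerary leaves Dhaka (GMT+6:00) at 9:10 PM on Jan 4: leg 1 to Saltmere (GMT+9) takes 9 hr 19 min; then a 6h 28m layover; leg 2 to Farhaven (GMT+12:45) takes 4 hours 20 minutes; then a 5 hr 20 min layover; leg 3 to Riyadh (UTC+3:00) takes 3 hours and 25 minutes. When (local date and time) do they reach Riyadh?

Convert departure to UTC: 9:10 PM − 6:00 = 3:10 PM UTC on Jan 4.
Add 9 hours and 19 minutes leg 1 → 12:29 AM UTC (Jan 5).
Add 6 hours and 28 minutes layover in Saltmere → 6:57 AM UTC.
Add 4 hours 20 minutes leg 2 → 11:17 AM UTC.
Add 5 hours and 20 minutes layover in Farhaven → 4:37 PM UTC.
Add 3 hours 25 minutes leg 3 → 8:02 PM UTC.
Riyadh is UTC+3:00, so local arrival = 8:02 PM + 3:00 = 11:02 PM on Jan 5.

11:02 PM on January 5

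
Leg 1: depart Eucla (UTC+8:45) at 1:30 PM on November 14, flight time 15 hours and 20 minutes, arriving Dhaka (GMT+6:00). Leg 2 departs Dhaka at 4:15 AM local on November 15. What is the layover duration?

2 hours 10 minutes

Convert departure to UTC: 1:30 PM − 8:45 = 4:45 AM UTC on Nov 14.
Add 15 hours 20 minutes flight time → 8:05 PM UTC.
Dhaka is UTC+6:00, so local arrival = 8:05 PM + 6:00 = 2:05 AM on Nov 15.
Layover = 4:15 AM − 2:05 AM = 2 hours 10 minutes.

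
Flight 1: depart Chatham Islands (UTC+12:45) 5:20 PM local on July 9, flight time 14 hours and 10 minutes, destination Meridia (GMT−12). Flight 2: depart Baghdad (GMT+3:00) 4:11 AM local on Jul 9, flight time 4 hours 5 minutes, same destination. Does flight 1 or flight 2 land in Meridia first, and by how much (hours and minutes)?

the second, by 13 hours 29 minutes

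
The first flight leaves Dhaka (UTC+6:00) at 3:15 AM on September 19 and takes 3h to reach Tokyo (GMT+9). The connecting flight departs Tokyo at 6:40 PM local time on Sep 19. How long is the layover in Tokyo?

9 hours 25 minutes

Convert departure to UTC: 3:15 AM − 6:00 = 9:15 PM UTC on Sep 18.
Add 3 hours flight time → 12:15 AM UTC (Sep 19).
Tokyo is UTC+9:00, so local arrival = 12:15 AM + 9:00 = 9:15 AM on Sep 19.
Layover = 6:40 PM − 9:15 AM = 9 hours 25 minutes.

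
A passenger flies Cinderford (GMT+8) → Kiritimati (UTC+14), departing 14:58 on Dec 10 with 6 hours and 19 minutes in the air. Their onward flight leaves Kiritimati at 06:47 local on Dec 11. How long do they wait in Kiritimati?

Convert departure to UTC: 14:58 − 8:00 = 06:58 UTC on Dec 10.
Add 6 hours 19 minutes flight time → 13:17 UTC.
Kiritimati is UTC+14:00, so local arrival = 13:17 + 14:00 = 03:17 on Dec 11.
Layover = 06:47 − 03:17 = 3 hours 30 minutes.

3 hours 30 minutes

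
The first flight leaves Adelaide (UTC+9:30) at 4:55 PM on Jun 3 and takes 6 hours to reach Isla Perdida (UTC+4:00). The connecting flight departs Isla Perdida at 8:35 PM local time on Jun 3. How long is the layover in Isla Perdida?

3 hours 10 minutes

Convert departure to UTC: 4:55 PM − 9:30 = 7:25 AM UTC on Jun 3.
Add 6 hours flight time → 1:25 PM UTC.
Isla Perdida is UTC+4:00, so local arrival = 1:25 PM + 4:00 = 5:25 PM on Jun 3.
Layover = 8:35 PM − 5:25 PM = 3 hours 10 minutes.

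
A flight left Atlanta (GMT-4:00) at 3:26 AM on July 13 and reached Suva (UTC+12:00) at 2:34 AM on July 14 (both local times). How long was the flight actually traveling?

7 hours 8 minutes

Departure in UTC: 3:26 AM + 4:00 = 7:26 AM on Jul 13.
Arrival in UTC: 2:34 AM − 12:00 = 2:34 PM on Jul 13.
Elapsed = 2:34 PM − 7:26 AM = 7 hours 8 minutes.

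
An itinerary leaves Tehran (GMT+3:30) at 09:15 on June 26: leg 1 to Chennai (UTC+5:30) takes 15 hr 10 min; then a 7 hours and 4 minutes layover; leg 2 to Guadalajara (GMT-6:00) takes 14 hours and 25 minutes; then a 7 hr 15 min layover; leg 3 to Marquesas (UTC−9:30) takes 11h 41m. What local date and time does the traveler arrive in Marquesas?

03:50 on June 28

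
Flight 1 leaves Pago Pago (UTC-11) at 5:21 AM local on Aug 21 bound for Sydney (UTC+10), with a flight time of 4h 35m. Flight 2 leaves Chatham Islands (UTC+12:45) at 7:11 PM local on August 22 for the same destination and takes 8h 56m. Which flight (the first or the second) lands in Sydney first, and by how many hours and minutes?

the first, by 18 hours 26 minutes

Flight 1 in UTC: 5:21 AM + 11:00 = 4:21 PM on Aug 21.
+4 hours and 35 minutes → arrive 8:56 PM UTC on Aug 21.
Flight 2 in UTC: 7:11 PM − 12:45 = 6:26 AM on Aug 22.
+8 hours and 56 minutes → arrive 3:22 PM UTC on Aug 22.
Flight 1 lands earlier by 18 hours 26 minutes.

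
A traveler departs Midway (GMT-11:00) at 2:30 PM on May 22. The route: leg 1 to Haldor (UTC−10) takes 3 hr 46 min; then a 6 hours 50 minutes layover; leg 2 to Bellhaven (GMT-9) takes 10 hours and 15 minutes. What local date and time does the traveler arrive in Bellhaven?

1:21 PM on May 23

Convert departure to UTC: 2:30 PM + 11:00 = 1:30 AM UTC on May 23.
Add 3 hours 46 minutes leg 1 → 5:16 AM UTC.
Add 6 hours 50 minutes layover in Haldor → 12:06 PM UTC.
Add 10 hours 15 minutes leg 2 → 10:21 PM UTC.
Bellhaven is UTC−9:00, so local arrival = 10:21 PM − 9:00 = 1:21 PM on May 23.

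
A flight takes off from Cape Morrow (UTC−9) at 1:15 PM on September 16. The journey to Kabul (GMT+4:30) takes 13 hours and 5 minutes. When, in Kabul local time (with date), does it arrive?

3:50 PM on September 17

Convert departure to UTC: 1:15 PM + 9:00 = 10:15 PM UTC on Sep 16.
Add 13 hours and 5 minutes travel time → 11:20 AM UTC (Sep 17).
Kabul is UTC+4:30, so local arrival = 11:20 AM + 4:30 = 3:50 PM on Sep 17.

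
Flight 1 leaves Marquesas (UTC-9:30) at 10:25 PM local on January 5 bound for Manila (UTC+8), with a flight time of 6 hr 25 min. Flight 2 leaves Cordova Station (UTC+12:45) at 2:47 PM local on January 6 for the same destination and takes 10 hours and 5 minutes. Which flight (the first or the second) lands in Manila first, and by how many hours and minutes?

Flight 1 in UTC: 10:25 PM + 9:30 = 7:55 AM on Jan 6.
+6 hours 25 minutes → arrive 2:20 PM UTC on Jan 6.
Flight 2 in UTC: 2:47 PM − 12:45 = 2:02 AM on Jan 6.
+10 hours 5 minutes → arrive 12:07 PM UTC on Jan 6.
Flight 2 lands earlier by 2 hours 13 minutes.

the second, by 2 hours 13 minutes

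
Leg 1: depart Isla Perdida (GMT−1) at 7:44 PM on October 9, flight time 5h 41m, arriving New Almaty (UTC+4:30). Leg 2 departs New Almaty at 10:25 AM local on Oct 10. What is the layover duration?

Convert departure to UTC: 7:44 PM + 1:00 = 8:44 PM UTC on Oct 9.
Add 5 hours and 41 minutes flight time → 2:25 AM UTC (Oct 10).
New Almaty is UTC+4:30, so local arrival = 2:25 AM + 4:30 = 6:55 AM on Oct 10.
Layover = 10:25 AM − 6:55 AM = 3 hours 30 minutes.

3 hours 30 minutes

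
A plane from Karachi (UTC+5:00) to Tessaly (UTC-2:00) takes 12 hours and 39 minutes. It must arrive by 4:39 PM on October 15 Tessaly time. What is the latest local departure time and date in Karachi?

11:00 AM on Oct 15

Target arrival in UTC: 4:39 PM + 2:00 = 6:39 PM on Oct 15.
Subtract 12 hours 39 minutes → departure 6:00 AM UTC on Oct 15.
Karachi is UTC+5:00: 6:00 AM + 5:00 = 11:00 AM on Oct 15.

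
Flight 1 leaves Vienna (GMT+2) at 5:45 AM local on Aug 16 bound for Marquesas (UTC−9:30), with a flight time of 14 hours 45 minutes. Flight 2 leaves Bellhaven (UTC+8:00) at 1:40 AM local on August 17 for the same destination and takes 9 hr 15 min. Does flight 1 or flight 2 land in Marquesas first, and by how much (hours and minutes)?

Flight 1 in UTC: 5:45 AM − 2:00 = 3:45 AM on Aug 16.
+14 hours 45 minutes → arrive 6:30 PM UTC on Aug 16.
Flight 2 in UTC: 1:40 AM − 8:00 = 5:40 PM on Aug 16.
+9 hours and 15 minutes → arrive 2:55 AM UTC on Aug 17.
Flight 1 lands earlier by 8 hours 25 minutes.

the first, by 8 hours 25 minutes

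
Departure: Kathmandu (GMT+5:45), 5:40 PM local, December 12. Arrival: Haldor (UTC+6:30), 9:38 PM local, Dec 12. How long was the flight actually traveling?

3 hours 13 minutes

Departure in UTC: 5:40 PM − 5:45 = 11:55 AM on Dec 12.
Arrival in UTC: 9:38 PM − 6:30 = 3:08 PM on Dec 12.
Elapsed = 3:08 PM − 11:55 AM = 3 hours 13 minutes.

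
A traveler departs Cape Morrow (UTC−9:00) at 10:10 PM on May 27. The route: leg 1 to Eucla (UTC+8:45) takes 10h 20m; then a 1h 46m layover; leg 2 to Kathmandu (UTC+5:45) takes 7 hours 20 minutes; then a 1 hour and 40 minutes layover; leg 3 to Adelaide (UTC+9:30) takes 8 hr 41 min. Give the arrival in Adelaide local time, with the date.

10:27 PM on May 29

Convert departure to UTC: 10:10 PM + 9:00 = 7:10 AM UTC on May 28.
Add 10 hours and 20 minutes leg 1 → 5:30 PM UTC.
Add 1 hour and 46 minutes layover in Eucla → 7:16 PM UTC.
Add 7 hours and 20 minutes leg 2 → 2:36 AM UTC (May 29).
Add 1 hour and 40 minutes layover in Kathmandu → 4:16 AM UTC.
Add 8 hours and 41 minutes leg 3 → 12:57 PM UTC.
Adelaide is UTC+9:30, so local arrival = 12:57 PM + 9:30 = 10:27 PM on May 29.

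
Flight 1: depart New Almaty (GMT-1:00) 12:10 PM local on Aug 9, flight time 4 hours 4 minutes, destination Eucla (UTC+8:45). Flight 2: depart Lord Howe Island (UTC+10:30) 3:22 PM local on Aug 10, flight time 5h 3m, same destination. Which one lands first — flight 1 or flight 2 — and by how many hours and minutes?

the first, by 16 hours 41 minutes

Flight 1 in UTC: 12:10 PM + 1:00 = 1:10 PM on Aug 9.
+4 hours 4 minutes → arrive 5:14 PM UTC on Aug 9.
Flight 2 in UTC: 3:22 PM − 10:30 = 4:52 AM on Aug 10.
+5 hours 3 minutes → arrive 9:55 AM UTC on Aug 10.
Flight 1 lands earlier by 16 hours 41 minutes.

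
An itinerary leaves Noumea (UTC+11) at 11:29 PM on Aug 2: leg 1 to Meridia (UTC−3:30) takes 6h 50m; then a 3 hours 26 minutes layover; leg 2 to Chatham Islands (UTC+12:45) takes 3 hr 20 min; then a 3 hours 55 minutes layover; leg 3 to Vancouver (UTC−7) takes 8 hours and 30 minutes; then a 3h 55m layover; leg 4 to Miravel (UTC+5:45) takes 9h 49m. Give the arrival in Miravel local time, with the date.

Convert departure to UTC: 11:29 PM − 11:00 = 12:29 PM UTC on Aug 2.
Add 6 hours 50 minutes leg 1 → 7:19 PM UTC.
Add 3 hours 26 minutes layover in Meridia → 10:45 PM UTC.
Add 3 hours 20 minutes leg 2 → 2:05 AM UTC (Aug 3).
Add 3 hours and 55 minutes layover in Chatham Islands → 6:00 AM UTC.
Add 8 hours and 30 minutes leg 3 → 2:30 PM UTC.
Add 3 hours and 55 minutes layover in Vancouver → 6:25 PM UTC.
Add 9 hours and 49 minutes leg 4 → 4:14 AM UTC (Aug 4).
Miravel is UTC+5:45, so local arrival = 4:14 AM + 5:45 = 9:59 AM on Aug 4.

9:59 AM on August 4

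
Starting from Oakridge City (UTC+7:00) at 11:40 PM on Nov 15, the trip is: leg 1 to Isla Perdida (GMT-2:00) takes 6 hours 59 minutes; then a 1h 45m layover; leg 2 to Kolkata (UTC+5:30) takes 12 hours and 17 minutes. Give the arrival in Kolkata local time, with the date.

Convert departure to UTC: 11:40 PM − 7:00 = 4:40 PM UTC on Nov 15.
Add 6 hours and 59 minutes leg 1 → 11:39 PM UTC.
Add 1 hour and 45 minutes layover in Isla Perdida → 1:24 AM UTC (Nov 16).
Add 12 hours and 17 minutes leg 2 → 1:41 PM UTC.
Kolkata is UTC+5:30, so local arrival = 1:41 PM + 5:30 = 7:11 PM on Nov 16.

7:11 PM on November 16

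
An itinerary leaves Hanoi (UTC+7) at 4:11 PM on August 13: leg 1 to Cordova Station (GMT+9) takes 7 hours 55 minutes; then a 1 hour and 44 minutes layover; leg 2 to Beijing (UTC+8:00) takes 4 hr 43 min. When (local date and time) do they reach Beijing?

Convert departure to UTC: 4:11 PM − 7:00 = 9:11 AM UTC on Aug 13.
Add 7 hours and 55 minutes leg 1 → 5:06 PM UTC.
Add 1 hour 44 minutes layover in Cordova Station → 6:50 PM UTC.
Add 4 hours 43 minutes leg 2 → 11:33 PM UTC.
Beijing is UTC+8:00, so local arrival = 11:33 PM + 8:00 = 7:33 AM on Aug 14.

7:33 AM on Aug 14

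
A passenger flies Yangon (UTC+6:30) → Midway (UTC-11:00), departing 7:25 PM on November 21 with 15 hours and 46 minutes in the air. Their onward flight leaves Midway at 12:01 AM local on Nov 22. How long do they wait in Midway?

6 hours 20 minutes

Convert departure to UTC: 7:25 PM − 6:30 = 12:55 PM UTC on Nov 21.
Add 15 hours and 46 minutes flight time → 4:41 AM UTC (Nov 22).
Midway is UTC−11:00, so local arrival = 4:41 AM − 11:00 = 5:41 PM on Nov 21.
Layover = 12:01 AM − 5:41 PM (+1 day) = 6 hours 20 minutes.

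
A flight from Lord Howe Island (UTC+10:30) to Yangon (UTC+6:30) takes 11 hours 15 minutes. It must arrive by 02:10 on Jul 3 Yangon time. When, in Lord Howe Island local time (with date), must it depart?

18:55 on July 2

Target arrival in UTC: 02:10 − 6:30 = 19:40 on Jul 2.
Subtract 11 hours and 15 minutes → departure 08:25 UTC on Jul 2.
Lord Howe Island is UTC+10:30: 08:25 + 10:30 = 18:55 on Jul 2.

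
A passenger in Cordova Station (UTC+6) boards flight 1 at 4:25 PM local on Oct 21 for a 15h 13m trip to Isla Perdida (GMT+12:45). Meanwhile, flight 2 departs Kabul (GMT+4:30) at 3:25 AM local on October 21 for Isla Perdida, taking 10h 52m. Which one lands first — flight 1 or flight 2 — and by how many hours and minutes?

the second, by 15 hours 51 minutes

Flight 1 in UTC: 4:25 PM − 6:00 = 10:25 AM on Oct 21.
+15 hours 13 minutes → arrive 1:38 AM UTC on Oct 22.
Flight 2 in UTC: 3:25 AM − 4:30 = 10:55 PM on Oct 20.
+10 hours and 52 minutes → arrive 9:47 AM UTC on Oct 21.
Flight 2 lands earlier by 15 hours 51 minutes.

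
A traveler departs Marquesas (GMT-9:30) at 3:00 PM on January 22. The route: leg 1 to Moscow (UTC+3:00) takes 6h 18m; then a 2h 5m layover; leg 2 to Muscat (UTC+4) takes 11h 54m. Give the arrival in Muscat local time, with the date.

Convert departure to UTC: 3:00 PM + 9:30 = 12:30 AM UTC on Jan 23.
Add 6 hours and 18 minutes leg 1 → 6:48 AM UTC.
Add 2 hours 5 minutes layover in Moscow → 8:53 AM UTC.
Add 11 hours 54 minutes leg 2 → 8:47 PM UTC.
Muscat is UTC+4:00, so local arrival = 8:47 PM + 4:00 = 12:47 AM on Jan 24.

12:47 AM on January 24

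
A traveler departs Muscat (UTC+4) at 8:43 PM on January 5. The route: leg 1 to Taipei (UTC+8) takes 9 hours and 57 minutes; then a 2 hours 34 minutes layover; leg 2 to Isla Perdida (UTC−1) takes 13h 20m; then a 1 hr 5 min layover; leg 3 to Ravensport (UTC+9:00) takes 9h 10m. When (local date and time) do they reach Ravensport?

Convert departure to UTC: 8:43 PM − 4:00 = 4:43 PM UTC on Jan 5.
Add 9 hours 57 minutes leg 1 → 2:40 AM UTC (Jan 6).
Add 2 hours and 34 minutes layover in Taipei → 5:14 AM UTC.
Add 13 hours 20 minutes leg 2 → 6:34 PM UTC.
Add 1 hour and 5 minutes layover in Isla Perdida → 7:39 PM UTC.
Add 9 hours and 10 minutes leg 3 → 4:49 AM UTC (Jan 7).
Ravensport is UTC+9:00, so local arrival = 4:49 AM + 9:00 = 1:49 PM on Jan 7.

1:49 PM on January 7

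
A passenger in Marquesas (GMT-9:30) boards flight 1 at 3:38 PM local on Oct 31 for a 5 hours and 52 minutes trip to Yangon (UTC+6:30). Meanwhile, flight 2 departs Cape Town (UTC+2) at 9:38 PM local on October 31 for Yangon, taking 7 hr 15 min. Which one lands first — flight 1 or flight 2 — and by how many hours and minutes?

Flight 1 in UTC: 3:38 PM + 9:30 = 1:08 AM on Nov 1.
+5 hours 52 minutes → arrive 7:00 AM UTC on Nov 1.
Flight 2 in UTC: 9:38 PM − 2:00 = 7:38 PM on Oct 31.
+7 hours 15 minutes → arrive 2:53 AM UTC on Nov 1.
Flight 2 lands earlier by 4 hours 7 minutes.

the second, by 4 hours 7 minutes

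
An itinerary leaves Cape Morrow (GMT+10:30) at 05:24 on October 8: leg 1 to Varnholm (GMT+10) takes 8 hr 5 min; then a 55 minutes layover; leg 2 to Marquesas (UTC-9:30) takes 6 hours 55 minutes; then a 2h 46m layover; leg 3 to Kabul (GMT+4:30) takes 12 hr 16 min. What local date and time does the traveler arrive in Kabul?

06:21 on October 9

Convert departure to UTC: 05:24 − 10:30 = 18:54 UTC on Oct 7.
Add 8 hours 5 minutes leg 1 → 02:59 UTC (Oct 8).
Add 55 minutes layover in Varnholm → 03:54 UTC.
Add 6 hours 55 minutes leg 2 → 10:49 UTC.
Add 2 hours and 46 minutes layover in Marquesas → 13:35 UTC.
Add 12 hours and 16 minutes leg 3 → 01:51 UTC (Oct 9).
Kabul is UTC+4:30, so local arrival = 01:51 + 4:30 = 06:21 on Oct 9.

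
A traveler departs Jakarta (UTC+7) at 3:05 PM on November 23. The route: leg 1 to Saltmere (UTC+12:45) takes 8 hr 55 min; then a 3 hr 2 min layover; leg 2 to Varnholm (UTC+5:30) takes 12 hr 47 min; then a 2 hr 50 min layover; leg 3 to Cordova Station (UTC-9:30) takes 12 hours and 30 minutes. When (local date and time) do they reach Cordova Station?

Convert departure to UTC: 3:05 PM − 7:00 = 8:05 AM UTC on Nov 23.
Add 8 hours and 55 minutes leg 1 → 5:00 PM UTC.
Add 3 hours and 2 minutes layover in Saltmere → 8:02 PM UTC.
Add 12 hours and 47 minutes leg 2 → 8:49 AM UTC (Nov 24).
Add 2 hours 50 minutes layover in Varnholm → 11:39 AM UTC.
Add 12 hours and 30 minutes leg 3 → 12:09 AM UTC (Nov 25).
Cordova Station is UTC−9:30, so local arrival = 12:09 AM − 9:30 = 2:39 PM on Nov 24.

2:39 PM on November 24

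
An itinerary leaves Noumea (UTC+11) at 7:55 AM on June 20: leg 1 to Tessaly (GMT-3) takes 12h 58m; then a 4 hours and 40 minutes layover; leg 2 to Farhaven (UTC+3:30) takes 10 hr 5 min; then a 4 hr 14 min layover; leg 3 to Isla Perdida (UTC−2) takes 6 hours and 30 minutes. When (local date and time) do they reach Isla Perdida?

9:22 AM on June 21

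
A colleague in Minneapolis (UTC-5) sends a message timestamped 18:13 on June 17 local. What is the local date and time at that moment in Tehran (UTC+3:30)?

Tehran is 8:30 ahead of Minneapolis.
Shift by the zone difference: 18:13 + 8:30 = 02:43 on Jun 18 in Tehran.

02:43 on Jun 18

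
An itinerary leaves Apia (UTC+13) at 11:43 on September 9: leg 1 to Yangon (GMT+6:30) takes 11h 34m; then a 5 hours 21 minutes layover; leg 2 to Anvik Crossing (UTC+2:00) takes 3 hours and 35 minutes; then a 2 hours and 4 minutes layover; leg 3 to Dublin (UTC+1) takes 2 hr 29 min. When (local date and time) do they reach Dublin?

00:46 on Sep 10

Convert departure to UTC: 11:43 − 13:00 = 22:43 UTC on Sep 8.
Add 11 hours and 34 minutes leg 1 → 10:17 UTC (Sep 9).
Add 5 hours 21 minutes layover in Yangon → 15:38 UTC.
Add 3 hours and 35 minutes leg 2 → 19:13 UTC.
Add 2 hours and 4 minutes layover in Anvik Crossing → 21:17 UTC.
Add 2 hours and 29 minutes leg 3 → 23:46 UTC.
Dublin is UTC+1:00, so local arrival = 23:46 + 1:00 = 00:46 on Sep 10.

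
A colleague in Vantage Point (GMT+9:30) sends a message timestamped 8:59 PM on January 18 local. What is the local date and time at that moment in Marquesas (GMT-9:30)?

Marquesas is 19:00 behind Vantage Point.
Shift by the zone difference: 8:59 PM − 19:00 = 1:59 AM on Jan 18 in Marquesas.

1:59 AM on January 18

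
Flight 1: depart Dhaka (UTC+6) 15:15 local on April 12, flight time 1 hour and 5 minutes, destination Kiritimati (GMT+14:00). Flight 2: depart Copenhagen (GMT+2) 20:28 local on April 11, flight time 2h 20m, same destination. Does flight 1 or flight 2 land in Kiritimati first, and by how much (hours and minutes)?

the second, by 13 hours 32 minutes

Flight 1 in UTC: 15:15 − 6:00 = 09:15 on Apr 12.
+1 hour and 5 minutes → arrive 10:20 UTC on Apr 12.
Flight 2 in UTC: 20:28 − 2:00 = 18:28 on Apr 11.
+2 hours 20 minutes → arrive 20:48 UTC on Apr 11.
Flight 2 lands earlier by 13 hours 32 minutes.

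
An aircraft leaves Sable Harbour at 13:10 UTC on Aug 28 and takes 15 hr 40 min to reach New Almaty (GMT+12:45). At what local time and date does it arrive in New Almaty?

Departure is given in UTC: 13:10 on Aug 28.
Add 15 hours and 40 minutes → 04:50 UTC (Aug 29).
New Almaty is UTC+12:45: 04:50 + 12:45 = 17:35 on Aug 29.

17:35 on Aug 29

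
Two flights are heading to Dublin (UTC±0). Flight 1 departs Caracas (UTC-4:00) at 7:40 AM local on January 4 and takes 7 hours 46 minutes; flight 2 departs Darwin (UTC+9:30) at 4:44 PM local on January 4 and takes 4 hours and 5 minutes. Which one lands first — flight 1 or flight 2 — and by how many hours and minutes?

Flight 1 in UTC: 7:40 AM + 4:00 = 11:40 AM on Jan 4.
+7 hours 46 minutes → arrive 7:26 PM UTC on Jan 4.
Flight 2 in UTC: 4:44 PM − 9:30 = 7:14 AM on Jan 4.
+4 hours 5 minutes → arrive 11:19 AM UTC on Jan 4.
Flight 2 lands earlier by 8 hours 7 minutes.

the second, by 8 hours 7 minutes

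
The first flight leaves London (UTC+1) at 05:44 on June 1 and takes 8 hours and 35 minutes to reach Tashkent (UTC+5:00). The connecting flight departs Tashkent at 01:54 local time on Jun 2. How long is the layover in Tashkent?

Convert departure to UTC: 05:44 − 1:00 = 04:44 UTC on Jun 1.
Add 8 hours and 35 minutes flight time → 13:19 UTC.
Tashkent is UTC+5:00, so local arrival = 13:19 + 5:00 = 18:19 on Jun 1.
Layover = 01:54 − 18:19 (+1 day) = 7 hours 35 minutes.

7 hours 35 minutes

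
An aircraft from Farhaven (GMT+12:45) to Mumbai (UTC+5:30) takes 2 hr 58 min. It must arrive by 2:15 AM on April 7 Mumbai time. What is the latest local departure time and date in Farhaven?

Target arrival in UTC: 2:15 AM − 5:30 = 8:45 PM on Apr 6.
Subtract 2 hours 58 minutes → departure 5:47 PM UTC on Apr 6.
Farhaven is UTC+12:45: 5:47 PM + 12:45 = 6:32 AM on Apr 7.

6:32 AM on April 7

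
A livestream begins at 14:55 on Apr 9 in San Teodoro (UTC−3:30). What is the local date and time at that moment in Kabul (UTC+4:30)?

In UTC: 14:55 + 3:30 = 18:25 on Apr 9.
Kabul is UTC+4:30: 18:25 + 4:30 = 22:55 on Apr 9.

22:55 on Apr 9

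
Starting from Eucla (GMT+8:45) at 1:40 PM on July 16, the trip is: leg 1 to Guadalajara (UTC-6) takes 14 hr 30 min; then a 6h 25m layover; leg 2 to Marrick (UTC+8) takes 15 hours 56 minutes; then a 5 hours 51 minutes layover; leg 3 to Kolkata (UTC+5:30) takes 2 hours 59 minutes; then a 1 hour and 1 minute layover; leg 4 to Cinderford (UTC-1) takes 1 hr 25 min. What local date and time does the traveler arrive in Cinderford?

Convert departure to UTC: 1:40 PM − 8:45 = 4:55 AM UTC on Jul 16.
Add 14 hours 30 minutes leg 1 → 7:25 PM UTC.
Add 6 hours and 25 minutes layover in Guadalajara → 1:50 AM UTC (Jul 17).
Add 15 hours and 56 minutes leg 2 → 5:46 PM UTC.
Add 5 hours and 51 minutes layover in Marrick → 11:37 PM UTC.
Add 2 hours and 59 minutes leg 3 → 2:36 AM UTC (Jul 18).
Add 1 hour and 1 minute layover in Kolkata → 3:37 AM UTC.
Add 1 hour 25 minutes leg 4 → 5:02 AM UTC.
Cinderford is UTC−1:00, so local arrival = 5:02 AM − 1:00 = 4:02 AM on Jul 18.

4:02 AM on July 18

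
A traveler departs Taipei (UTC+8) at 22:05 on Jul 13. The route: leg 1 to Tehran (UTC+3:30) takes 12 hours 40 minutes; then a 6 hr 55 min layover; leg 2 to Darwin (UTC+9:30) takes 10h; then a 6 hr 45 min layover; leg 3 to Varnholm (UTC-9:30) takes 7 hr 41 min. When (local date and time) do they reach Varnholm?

00:36 on July 15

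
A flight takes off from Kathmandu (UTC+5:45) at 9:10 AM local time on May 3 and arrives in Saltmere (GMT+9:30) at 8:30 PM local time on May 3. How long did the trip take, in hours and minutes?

Saltmere is 3:45 ahead of Kathmandu.
Clock-face elapsed time (ignoring zones) is 11 hours 20 minutes.
Actual elapsed = 11 hours 20 minutes − 3:45 = 7 hours 35 minutes.

7 hours 35 minutes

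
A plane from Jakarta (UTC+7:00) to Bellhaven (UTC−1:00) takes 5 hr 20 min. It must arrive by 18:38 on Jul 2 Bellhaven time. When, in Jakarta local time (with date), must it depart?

21:18 on Jul 2

Target arrival in UTC: 18:38 + 1:00 = 19:38 on Jul 2.
Subtract 5 hours 20 minutes → departure 14:18 UTC on Jul 2.
Jakarta is UTC+7:00: 14:18 + 7:00 = 21:18 on Jul 2.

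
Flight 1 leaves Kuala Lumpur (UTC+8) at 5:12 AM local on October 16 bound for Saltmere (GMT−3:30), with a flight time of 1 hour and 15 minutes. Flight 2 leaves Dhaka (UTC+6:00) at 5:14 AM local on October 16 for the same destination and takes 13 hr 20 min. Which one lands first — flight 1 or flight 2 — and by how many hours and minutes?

the first, by 14 hours 7 minutes

Flight 1 in UTC: 5:12 AM − 8:00 = 9:12 PM on Oct 15.
+1 hour 15 minutes → arrive 10:27 PM UTC on Oct 15.
Flight 2 in UTC: 5:14 AM − 6:00 = 11:14 PM on Oct 15.
+13 hours and 20 minutes → arrive 12:34 PM UTC on Oct 16.
Flight 1 lands earlier by 14 hours 7 minutes.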